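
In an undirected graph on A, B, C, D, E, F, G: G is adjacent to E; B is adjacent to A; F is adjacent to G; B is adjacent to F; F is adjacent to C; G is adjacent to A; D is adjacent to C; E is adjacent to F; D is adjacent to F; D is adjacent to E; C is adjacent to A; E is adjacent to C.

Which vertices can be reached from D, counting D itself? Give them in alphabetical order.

Start at D.
Its neighbours: C, E, F.
Then their neighbours: A, B, G.
Every vertex is now reached.

A, B, C, D, E, F, G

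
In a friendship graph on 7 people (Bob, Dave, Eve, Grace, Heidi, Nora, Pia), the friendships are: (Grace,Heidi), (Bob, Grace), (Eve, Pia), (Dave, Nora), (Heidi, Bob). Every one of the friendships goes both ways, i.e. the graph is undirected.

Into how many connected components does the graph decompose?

3

From Bob: component {Bob, Grace, Heidi}.
From Dave: component {Dave, Nora}.
From Eve: component {Eve, Pia}.
That's 3 components.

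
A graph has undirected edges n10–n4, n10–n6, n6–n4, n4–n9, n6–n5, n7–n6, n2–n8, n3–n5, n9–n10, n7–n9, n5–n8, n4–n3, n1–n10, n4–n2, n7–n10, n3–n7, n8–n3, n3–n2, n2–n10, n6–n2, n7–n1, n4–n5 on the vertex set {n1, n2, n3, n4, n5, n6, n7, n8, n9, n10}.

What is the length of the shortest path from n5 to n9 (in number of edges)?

Distance 0: n5.
Distance 1: n3, n4, n6, n8.
Distance 2: n2, n7, n9, n10 — contains n9.

2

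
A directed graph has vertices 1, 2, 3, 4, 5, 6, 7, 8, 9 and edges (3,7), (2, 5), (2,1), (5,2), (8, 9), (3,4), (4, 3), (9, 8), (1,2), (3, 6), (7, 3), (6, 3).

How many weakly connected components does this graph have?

3

From 1: component {1, 2, 5}.
From 3: component {3, 4, 6, 7}.
From 8: component {8, 9}.
That's 3 components.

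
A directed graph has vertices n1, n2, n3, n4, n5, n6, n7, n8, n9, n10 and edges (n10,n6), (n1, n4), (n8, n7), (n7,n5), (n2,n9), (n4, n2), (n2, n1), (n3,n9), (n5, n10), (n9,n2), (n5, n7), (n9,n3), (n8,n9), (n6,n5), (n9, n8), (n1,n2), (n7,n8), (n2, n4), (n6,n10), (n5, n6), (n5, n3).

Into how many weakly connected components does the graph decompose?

1

From n1: component {n1, n2, n3, n4, n5, n6, n7, n8, n9, n10}.
That's 1 component.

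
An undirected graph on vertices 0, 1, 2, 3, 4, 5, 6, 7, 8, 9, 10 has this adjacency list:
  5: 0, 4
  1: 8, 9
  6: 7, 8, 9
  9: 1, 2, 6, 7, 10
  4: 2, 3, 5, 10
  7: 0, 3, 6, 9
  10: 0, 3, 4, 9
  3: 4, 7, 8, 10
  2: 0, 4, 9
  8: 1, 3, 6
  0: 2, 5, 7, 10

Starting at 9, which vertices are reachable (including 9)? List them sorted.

0, 1, 2, 3, 4, 5, 6, 7, 8, 9, 10

Start at 9.
Its neighbours: 1, 2, 6, 7, 10.
Then their neighbours: 0, 3, 4, 8.
Then next layer: 5.
Every vertex is now reached.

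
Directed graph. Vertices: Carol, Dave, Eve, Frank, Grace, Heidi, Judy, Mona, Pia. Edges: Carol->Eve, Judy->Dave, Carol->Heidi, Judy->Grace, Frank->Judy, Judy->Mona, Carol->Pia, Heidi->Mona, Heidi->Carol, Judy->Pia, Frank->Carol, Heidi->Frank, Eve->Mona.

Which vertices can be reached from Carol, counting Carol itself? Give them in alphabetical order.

Start at Carol.
Its neighbours: Eve, Heidi, Pia.
Then their neighbours: Frank, Mona.
Then next layer: Judy.
Then next layer: Dave, Grace.
Every vertex is now reached.

Carol, Dave, Eve, Frank, Grace, Heidi, Judy, Mona, Pia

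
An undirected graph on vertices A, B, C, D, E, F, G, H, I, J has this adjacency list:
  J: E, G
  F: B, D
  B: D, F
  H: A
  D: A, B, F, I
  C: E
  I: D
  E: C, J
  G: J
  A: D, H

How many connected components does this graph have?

From A: component {A, B, D, F, H, I}.
From C: component {C, E, G, J}.
That's 2 components.

2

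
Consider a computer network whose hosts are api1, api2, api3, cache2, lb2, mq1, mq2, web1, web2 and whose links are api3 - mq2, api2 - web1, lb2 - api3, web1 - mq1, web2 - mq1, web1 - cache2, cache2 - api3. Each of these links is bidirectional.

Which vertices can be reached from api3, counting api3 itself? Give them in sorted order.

Start at api3.
Its neighbours: cache2, lb2, mq2.
Then their neighbours: web1.
Then next layer: api2, mq1.
Then next layer: web2.
Nothing further is reachable.

api2, api3, cache2, lb2, mq1, mq2, web1, web2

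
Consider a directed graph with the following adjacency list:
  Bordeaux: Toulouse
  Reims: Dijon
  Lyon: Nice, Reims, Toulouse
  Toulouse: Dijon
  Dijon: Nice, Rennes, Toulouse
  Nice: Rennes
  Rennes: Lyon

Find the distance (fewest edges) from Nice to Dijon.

Distance 0: Nice.
Distance 1: Rennes.
Distance 2: Lyon.
Distance 3: Reims, Toulouse.
Distance 4: Dijon — contains Dijon.

4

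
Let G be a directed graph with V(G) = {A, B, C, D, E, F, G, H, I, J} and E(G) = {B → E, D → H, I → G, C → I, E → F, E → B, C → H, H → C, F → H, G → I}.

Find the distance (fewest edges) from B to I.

Distance 0: B.
Distance 1: E.
Distance 2: F.
Distance 3: H.
Distance 4: C.
Distance 5: I — contains I.

5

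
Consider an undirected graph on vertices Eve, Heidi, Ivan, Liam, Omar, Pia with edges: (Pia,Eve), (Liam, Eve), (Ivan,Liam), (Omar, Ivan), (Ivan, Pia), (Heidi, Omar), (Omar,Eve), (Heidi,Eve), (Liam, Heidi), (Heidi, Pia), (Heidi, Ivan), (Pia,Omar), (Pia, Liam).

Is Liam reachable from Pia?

Explore from Pia.
Distance 1: reach Eve, Heidi, Ivan, Liam, Omar.
Found Liam.

Yes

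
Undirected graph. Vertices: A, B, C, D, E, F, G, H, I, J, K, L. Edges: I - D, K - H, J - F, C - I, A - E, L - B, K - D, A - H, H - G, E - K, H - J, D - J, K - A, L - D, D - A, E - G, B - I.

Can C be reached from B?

Yes

Explore from B.
Distance 1: reach I, L.
Distance 2: reach C, D.
Found C.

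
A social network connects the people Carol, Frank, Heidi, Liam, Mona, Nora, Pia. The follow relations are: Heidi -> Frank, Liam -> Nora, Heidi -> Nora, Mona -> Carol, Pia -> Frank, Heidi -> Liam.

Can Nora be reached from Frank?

No

Frank has no outgoing edges, so nothing is reachable from it.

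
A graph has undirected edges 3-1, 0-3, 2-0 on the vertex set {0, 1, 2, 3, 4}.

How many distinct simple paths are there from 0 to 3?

0–3

1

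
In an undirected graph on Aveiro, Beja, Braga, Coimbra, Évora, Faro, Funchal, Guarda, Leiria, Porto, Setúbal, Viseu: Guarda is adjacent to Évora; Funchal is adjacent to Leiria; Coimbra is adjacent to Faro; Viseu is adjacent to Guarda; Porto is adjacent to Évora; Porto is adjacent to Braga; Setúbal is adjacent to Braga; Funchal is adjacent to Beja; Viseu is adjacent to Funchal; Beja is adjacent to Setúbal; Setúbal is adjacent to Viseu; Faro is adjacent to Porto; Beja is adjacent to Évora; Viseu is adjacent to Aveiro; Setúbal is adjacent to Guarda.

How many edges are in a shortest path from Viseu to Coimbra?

5

Distance 0: Viseu.
Distance 1: Aveiro, Funchal, Guarda, Setúbal.
Distance 2: Beja, Braga, Évora, Leiria.
Distance 3: Porto.
Distance 4: Faro.
Distance 5: Coimbra — contains Coimbra.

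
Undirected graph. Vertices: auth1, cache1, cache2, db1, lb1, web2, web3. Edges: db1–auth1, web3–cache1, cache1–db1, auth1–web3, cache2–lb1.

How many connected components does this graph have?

From auth1: component {auth1, cache1, db1, web3}.
From cache2: component {cache2, lb1}.
From web2: component {web2}.
That's 3 components.

3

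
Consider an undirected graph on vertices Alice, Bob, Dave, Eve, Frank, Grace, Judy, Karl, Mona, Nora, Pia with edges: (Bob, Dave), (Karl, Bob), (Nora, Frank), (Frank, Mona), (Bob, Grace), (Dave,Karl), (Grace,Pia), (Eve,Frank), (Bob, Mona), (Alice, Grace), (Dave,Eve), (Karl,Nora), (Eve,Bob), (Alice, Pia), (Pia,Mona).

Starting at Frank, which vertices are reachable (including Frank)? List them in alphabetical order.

Start at Frank.
Its neighbours: Eve, Mona, Nora.
Then their neighbours: Bob, Dave, Karl, Pia.
Then next layer: Alice, Grace.
Nothing further is reachable.

Alice, Bob, Dave, Eve, Frank, Grace, Karl, Mona, Nora, Pia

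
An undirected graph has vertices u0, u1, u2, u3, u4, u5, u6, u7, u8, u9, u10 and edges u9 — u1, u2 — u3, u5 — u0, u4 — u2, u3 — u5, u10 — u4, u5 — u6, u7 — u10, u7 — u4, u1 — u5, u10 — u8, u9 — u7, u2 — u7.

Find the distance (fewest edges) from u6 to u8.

Distance 0: u6.
Distance 1: u5.
Distance 2: u0, u1, u3.
Distance 3: u2, u9.
Distance 4: u4, u7.
Distance 5: u10.
Distance 6: u8 — contains u8.

6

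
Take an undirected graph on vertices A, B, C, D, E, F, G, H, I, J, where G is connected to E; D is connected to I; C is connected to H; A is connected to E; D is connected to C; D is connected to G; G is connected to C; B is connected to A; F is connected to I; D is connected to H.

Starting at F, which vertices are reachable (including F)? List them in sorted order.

A, B, C, D, E, F, G, H, I

Start at F.
Its neighbours: I.
Then their neighbours: D.
Then next layer: C, G, H.
Then next layer: E.
Then next layer: A.
Then next layer: B.
Nothing further is reachable.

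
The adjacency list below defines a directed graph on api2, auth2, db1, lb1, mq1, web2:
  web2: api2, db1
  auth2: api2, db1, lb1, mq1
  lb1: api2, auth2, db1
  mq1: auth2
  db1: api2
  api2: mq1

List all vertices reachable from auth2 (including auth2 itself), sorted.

api2, auth2, db1, lb1, mq1

Start at auth2.
Its neighbours: api2, db1, lb1, mq1.
Nothing further is reachable.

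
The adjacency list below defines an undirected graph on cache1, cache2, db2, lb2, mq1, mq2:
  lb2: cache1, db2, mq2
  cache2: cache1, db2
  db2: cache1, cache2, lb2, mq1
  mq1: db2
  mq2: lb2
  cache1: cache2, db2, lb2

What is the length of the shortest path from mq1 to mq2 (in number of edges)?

Distance 0: mq1.
Distance 1: db2.
Distance 2: cache1, cache2, lb2.
Distance 3: mq2 — contains mq2.

3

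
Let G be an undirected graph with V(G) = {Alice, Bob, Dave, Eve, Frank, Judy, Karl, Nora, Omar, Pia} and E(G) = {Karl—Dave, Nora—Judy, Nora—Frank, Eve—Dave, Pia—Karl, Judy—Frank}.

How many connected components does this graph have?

From Alice: component {Alice}.
From Bob: component {Bob}.
From Dave: component {Dave, Eve, Karl, Pia}.
From Frank: component {Frank, Judy, Nora}.
From Omar: component {Omar}.
That's 5 components.

5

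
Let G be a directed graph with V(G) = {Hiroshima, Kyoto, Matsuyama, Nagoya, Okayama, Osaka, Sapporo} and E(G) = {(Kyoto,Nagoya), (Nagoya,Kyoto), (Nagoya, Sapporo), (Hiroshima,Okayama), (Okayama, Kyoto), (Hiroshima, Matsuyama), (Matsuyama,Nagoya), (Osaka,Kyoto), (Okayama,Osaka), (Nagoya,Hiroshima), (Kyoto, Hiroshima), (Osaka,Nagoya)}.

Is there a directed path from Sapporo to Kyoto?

No

Sapporo has no outgoing edges, so nothing is reachable from it.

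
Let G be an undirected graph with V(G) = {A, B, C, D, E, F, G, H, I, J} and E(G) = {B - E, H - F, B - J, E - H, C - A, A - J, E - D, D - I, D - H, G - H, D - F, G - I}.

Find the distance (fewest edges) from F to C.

6

Distance 0: F.
Distance 1: D, H.
Distance 2: E, G, I.
Distance 3: B.
Distance 4: J.
Distance 5: A.
Distance 6: C — contains C.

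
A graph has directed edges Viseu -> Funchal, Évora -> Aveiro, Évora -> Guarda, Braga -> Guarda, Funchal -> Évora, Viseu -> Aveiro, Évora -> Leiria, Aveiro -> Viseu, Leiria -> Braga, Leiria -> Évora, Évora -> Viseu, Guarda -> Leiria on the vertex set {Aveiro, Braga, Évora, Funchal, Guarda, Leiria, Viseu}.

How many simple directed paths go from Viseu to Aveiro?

Viseu→Aveiro
Viseu→Funchal→Évora→Aveiro

2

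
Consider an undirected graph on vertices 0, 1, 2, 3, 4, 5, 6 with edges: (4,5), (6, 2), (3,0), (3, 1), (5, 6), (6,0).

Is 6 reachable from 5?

Yes

Explore from 5.
Distance 1: reach 4, 6.
Found 6.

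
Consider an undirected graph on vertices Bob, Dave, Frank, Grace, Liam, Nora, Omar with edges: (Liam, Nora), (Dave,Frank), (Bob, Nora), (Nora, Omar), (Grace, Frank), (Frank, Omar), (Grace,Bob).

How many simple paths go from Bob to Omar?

Bob–Grace–Frank–Omar
Bob–Nora–Omar

2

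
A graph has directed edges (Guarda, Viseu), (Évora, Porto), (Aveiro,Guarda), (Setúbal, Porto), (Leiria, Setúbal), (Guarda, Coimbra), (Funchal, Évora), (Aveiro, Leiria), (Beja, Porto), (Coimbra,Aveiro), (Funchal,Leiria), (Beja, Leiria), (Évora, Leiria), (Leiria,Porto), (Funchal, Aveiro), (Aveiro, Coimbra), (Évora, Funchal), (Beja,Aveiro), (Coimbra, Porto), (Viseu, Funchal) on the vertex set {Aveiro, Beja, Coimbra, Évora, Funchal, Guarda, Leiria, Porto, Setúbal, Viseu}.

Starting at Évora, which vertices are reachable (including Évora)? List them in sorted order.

Start at Évora.
Its neighbours: Funchal, Leiria, Porto.
Then their neighbours: Aveiro, Setúbal.
Then next layer: Coimbra, Guarda.
Then next layer: Viseu.
Nothing further is reachable.

Aveiro, Coimbra, Évora, Funchal, Guarda, Leiria, Porto, Setúbal, Viseu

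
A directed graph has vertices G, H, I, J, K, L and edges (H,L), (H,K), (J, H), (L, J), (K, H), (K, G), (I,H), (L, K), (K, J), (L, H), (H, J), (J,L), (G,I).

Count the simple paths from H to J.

4

H→J
H→K→J
H→L→J
H→L→K→J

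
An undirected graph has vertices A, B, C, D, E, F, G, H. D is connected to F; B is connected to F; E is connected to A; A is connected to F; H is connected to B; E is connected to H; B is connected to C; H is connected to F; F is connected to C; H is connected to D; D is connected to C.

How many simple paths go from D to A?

15

D–C–B–F–A
D–C–B–F–H–E–A
D–C–B–H–E–A
D–C–B–H–F–A
D–C–F–A
D–C–F–B–H–E–A
D–C–F–H–E–A
D–F–A
D–F–B–H–E–A
D–F–C–B–H–E–A
D–F–H–E–A
D–H–B–C–F–A
D–H–B–F–A
D–H–E–A
D–H–F–A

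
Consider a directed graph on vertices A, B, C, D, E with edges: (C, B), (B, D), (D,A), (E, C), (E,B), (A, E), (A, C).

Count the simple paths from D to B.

3

D→A→C→B
D→A→E→B
D→A→E→C→B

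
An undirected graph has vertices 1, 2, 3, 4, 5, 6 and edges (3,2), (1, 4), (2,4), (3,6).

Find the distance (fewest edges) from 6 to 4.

Distance 0: 6.
Distance 1: 3.
Distance 2: 2.
Distance 3: 4 — contains 4.

3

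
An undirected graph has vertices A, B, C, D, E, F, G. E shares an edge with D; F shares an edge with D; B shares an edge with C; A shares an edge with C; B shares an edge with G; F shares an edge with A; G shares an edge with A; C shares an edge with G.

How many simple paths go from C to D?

C–A–F–D
C–B–G–A–F–D
C–G–A–F–D

3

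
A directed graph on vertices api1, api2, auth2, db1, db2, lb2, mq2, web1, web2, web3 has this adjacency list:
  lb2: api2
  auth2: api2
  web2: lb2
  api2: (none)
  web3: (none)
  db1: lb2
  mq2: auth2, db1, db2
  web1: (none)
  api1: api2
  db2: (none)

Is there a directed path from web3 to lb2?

No

web3 has no outgoing edges, so nothing is reachable from it.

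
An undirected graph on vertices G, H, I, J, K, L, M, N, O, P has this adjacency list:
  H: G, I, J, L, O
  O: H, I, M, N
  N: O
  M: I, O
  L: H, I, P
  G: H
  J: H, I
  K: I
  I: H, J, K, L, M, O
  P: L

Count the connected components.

1

From G: component {G, H, I, J, K, L, M, N, O, P}.
That's 1 component.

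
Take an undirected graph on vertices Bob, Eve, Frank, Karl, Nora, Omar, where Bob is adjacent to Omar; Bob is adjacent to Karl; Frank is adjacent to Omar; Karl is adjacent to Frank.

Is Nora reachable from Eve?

No

Eve has no edges, so nothing is reachable from it.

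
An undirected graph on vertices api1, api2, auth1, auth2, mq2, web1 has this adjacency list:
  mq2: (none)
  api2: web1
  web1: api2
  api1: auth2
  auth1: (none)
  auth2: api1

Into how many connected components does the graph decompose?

From api1: component {api1, auth2}.
From api2: component {api2, web1}.
From auth1: component {auth1}.
From mq2: component {mq2}.
That's 4 components.

4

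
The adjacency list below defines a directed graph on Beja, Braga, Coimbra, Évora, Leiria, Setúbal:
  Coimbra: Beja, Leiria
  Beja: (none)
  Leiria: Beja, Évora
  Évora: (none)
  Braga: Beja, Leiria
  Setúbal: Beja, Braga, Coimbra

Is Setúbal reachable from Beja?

No

Beja has no outgoing edges, so nothing is reachable from it.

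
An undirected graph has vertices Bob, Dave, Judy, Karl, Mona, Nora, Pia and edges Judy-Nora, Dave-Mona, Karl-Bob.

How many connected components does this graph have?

4

From Bob: component {Bob, Karl}.
From Dave: component {Dave, Mona}.
From Judy: component {Judy, Nora}.
From Pia: component {Pia}.
That's 4 components.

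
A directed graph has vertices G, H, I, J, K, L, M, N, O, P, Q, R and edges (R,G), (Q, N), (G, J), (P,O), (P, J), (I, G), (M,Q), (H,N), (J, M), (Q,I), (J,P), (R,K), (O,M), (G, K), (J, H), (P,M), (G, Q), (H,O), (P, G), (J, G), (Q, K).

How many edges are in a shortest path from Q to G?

2

Distance 0: Q.
Distance 1: I, K, N.
Distance 2: G — contains G.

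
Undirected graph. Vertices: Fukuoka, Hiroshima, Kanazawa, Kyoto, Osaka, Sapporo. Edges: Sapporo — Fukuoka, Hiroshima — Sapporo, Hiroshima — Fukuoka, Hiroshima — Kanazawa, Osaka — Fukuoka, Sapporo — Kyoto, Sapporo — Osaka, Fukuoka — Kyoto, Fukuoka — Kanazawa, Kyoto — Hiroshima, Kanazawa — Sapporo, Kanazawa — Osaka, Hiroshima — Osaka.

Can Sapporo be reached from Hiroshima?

Yes

Explore from Hiroshima.
Distance 1: reach Fukuoka, Kanazawa, Kyoto, Osaka, Sapporo.
Found Sapporo.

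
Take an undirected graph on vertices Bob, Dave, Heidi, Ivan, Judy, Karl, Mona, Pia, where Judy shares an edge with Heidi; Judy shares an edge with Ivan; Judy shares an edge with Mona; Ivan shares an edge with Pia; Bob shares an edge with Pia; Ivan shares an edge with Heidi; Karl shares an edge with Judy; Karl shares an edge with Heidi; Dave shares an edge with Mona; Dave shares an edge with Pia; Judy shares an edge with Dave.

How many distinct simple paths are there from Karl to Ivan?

8

Karl–Heidi–Ivan
Karl–Heidi–Judy–Dave–Pia–Ivan
Karl–Heidi–Judy–Ivan
Karl–Heidi–Judy–Mona–Dave–Pia–Ivan
Karl–Judy–Dave–Pia–Ivan
Karl–Judy–Heidi–Ivan
Karl–Judy–Ivan
Karl–Judy–Mona–Dave–Pia–Ivan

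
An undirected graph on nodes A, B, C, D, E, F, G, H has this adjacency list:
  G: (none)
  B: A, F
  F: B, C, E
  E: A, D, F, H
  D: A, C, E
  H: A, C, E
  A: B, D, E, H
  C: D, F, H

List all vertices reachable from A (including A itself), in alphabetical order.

Start at A.
Its neighbours: B, D, E, H.
Then their neighbours: C, F.
Nothing further is reachable.

A, B, C, D, E, F, H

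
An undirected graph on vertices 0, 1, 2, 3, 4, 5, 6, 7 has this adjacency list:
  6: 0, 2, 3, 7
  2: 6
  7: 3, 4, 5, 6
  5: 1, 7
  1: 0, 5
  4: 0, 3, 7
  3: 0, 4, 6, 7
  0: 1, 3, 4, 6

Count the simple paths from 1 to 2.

1–0–3–4–7–6–2
1–0–3–6–2
1–0–3–7–6–2
1–0–4–3–6–2
1–0–4–3–7–6–2
1–0–4–7–3–6–2
1–0–4–7–6–2
1–0–6–2
... and 8 more.

16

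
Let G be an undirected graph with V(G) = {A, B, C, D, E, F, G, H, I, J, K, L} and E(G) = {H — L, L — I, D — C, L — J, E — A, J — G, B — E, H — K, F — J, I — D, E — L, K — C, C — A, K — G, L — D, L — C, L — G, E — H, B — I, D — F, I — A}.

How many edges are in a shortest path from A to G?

3

Distance 0: A.
Distance 1: C, E, I.
Distance 2: B, D, H, K, L.
Distance 3: F, G, J — contains G.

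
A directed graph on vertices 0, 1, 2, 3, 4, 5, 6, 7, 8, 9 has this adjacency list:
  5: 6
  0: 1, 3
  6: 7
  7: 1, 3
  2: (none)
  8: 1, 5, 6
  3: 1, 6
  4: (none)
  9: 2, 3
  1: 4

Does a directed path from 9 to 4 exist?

Explore from 9.
Distance 1: reach 2, 3.
Distance 2: reach 1, 6.
Distance 3: reach 4, 7.
Found 4.

Yes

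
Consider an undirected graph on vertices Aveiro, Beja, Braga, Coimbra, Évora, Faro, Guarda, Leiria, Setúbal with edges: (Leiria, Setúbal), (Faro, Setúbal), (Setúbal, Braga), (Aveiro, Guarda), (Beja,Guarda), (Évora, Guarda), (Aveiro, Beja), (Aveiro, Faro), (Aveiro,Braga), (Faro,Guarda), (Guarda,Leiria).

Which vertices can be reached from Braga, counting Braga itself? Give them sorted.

Start at Braga.
Its neighbours: Aveiro, Setúbal.
Then their neighbours: Beja, Faro, Guarda, Leiria.
Then next layer: Évora.
Nothing further is reachable.

Aveiro, Beja, Braga, Évora, Faro, Guarda, Leiria, Setúbal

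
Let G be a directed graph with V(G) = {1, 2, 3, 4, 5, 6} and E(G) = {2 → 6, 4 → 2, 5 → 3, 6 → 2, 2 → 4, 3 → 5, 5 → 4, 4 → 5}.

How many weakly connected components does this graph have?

2

From 1: component {1}.
From 2: component {2, 3, 4, 5, 6}.
That's 2 components.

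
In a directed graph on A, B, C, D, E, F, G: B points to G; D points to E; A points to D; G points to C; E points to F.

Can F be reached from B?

Explore from B.
Distance 1: reach G.
Distance 2: reach C.
The search from B is exhausted; no directed path reaches F.

No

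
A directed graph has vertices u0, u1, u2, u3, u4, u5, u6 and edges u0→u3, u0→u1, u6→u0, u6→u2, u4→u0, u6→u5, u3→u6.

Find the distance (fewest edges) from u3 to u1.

3

Distance 0: u3.
Distance 1: u6.
Distance 2: u0, u2, u5.
Distance 3: u1 — contains u1.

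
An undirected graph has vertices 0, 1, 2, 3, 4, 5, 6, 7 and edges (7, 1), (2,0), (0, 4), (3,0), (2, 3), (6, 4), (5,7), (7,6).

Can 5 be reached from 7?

Explore from 7.
Distance 1: reach 1, 5, 6.
Found 5.

Yes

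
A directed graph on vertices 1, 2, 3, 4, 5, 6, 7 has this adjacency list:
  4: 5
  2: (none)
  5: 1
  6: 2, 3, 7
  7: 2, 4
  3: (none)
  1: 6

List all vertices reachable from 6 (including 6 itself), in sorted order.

1, 2, 3, 4, 5, 6, 7

Start at 6.
Its neighbours: 2, 3, 7.
Then their neighbours: 4.
Then next layer: 5.
Then next layer: 1.
Every vertex is now reached.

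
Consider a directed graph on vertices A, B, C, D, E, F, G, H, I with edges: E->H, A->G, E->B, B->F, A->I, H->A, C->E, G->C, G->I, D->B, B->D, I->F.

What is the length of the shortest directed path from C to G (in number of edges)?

Distance 0: C.
Distance 1: E.
Distance 2: B, H.
Distance 3: A, D, F.
Distance 4: G, I — contains G.

4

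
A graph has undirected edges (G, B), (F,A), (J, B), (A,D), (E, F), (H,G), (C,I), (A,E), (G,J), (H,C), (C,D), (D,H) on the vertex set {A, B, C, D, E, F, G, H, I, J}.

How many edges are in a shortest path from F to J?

Distance 0: F.
Distance 1: A, E.
Distance 2: D.
Distance 3: C, H.
Distance 4: G, I.
Distance 5: B, J — contains J.

5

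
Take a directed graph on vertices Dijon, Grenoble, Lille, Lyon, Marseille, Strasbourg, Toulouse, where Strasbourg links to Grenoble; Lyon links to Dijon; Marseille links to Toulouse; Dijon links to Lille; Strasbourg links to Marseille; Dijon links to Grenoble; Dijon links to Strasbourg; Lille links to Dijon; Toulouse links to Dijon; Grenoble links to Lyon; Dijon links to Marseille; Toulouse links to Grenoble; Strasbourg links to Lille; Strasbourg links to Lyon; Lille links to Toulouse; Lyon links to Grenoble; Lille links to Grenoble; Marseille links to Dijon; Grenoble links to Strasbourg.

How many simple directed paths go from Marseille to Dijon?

Marseille→Dijon
Marseille→Toulouse→Dijon
Marseille→Toulouse→Grenoble→Lyon→Dijon
Marseille→Toulouse→Grenoble→Strasbourg→Lille→Dijon
Marseille→Toulouse→Grenoble→Strasbourg→Lyon→Dijon

5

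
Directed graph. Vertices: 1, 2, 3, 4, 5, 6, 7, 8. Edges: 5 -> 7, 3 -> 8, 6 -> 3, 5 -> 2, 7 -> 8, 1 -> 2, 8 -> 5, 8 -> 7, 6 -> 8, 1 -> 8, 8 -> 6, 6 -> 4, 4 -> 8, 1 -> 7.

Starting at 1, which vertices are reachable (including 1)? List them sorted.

Start at 1.
Its neighbours: 2, 7, 8.
Then their neighbours: 5, 6.
Then next layer: 3, 4.
Every vertex is now reached.

1, 2, 3, 4, 5, 6, 7, 8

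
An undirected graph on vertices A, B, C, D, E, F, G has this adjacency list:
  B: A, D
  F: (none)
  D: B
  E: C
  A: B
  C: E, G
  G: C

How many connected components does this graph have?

3

From A: component {A, B, D}.
From C: component {C, E, G}.
From F: component {F}.
That's 3 components.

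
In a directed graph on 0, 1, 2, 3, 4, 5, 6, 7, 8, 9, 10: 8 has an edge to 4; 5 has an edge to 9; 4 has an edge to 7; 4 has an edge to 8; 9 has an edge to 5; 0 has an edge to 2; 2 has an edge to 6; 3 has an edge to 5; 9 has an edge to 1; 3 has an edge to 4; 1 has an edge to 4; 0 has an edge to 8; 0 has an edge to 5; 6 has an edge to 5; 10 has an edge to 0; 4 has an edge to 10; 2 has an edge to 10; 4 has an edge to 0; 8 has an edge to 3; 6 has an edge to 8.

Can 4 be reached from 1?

Yes

Explore from 1.
Distance 1: reach 4.
Found 4.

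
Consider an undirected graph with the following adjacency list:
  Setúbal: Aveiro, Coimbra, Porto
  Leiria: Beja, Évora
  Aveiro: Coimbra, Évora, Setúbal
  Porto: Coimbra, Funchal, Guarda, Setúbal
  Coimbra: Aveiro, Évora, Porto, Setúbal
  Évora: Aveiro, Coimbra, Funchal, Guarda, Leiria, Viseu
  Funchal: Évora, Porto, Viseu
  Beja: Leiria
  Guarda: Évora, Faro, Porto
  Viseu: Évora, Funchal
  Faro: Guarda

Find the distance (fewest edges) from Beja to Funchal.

3

Distance 0: Beja.
Distance 1: Leiria.
Distance 2: Évora.
Distance 3: Aveiro, Coimbra, Funchal, Guarda, Viseu — contains Funchal.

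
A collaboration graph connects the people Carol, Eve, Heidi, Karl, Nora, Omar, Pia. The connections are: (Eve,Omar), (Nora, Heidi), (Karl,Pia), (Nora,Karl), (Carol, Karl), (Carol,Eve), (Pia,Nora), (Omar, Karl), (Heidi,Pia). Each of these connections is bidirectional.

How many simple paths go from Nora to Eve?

Nora–Heidi–Pia–Karl–Carol–Eve
Nora–Heidi–Pia–Karl–Omar–Eve
Nora–Karl–Carol–Eve
Nora–Karl–Omar–Eve
Nora–Pia–Karl–Carol–Eve
Nora–Pia–Karl–Omar–Eve

6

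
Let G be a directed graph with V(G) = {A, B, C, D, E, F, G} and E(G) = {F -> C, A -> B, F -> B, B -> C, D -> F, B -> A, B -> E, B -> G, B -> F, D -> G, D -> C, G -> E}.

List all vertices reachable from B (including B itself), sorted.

Start at B.
Its neighbours: A, C, E, F, G.
Nothing further is reachable.

A, B, C, E, F, G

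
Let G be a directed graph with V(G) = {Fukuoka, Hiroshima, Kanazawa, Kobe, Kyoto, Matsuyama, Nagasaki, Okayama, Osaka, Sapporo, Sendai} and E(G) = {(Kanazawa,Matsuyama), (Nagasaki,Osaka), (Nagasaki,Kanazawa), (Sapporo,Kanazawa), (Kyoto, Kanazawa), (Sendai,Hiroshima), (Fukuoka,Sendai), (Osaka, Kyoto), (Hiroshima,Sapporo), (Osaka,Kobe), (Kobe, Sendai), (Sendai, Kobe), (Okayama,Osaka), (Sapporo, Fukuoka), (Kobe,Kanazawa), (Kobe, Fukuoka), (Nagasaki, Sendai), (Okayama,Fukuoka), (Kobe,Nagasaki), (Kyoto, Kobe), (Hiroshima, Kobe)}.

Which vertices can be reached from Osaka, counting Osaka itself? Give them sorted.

Start at Osaka.
Its neighbours: Kobe, Kyoto.
Then their neighbours: Fukuoka, Kanazawa, Nagasaki, Sendai.
Then next layer: Hiroshima, Matsuyama.
Then next layer: Sapporo.
Nothing further is reachable.

Fukuoka, Hiroshima, Kanazawa, Kobe, Kyoto, Matsuyama, Nagasaki, Osaka, Sapporo, Sendai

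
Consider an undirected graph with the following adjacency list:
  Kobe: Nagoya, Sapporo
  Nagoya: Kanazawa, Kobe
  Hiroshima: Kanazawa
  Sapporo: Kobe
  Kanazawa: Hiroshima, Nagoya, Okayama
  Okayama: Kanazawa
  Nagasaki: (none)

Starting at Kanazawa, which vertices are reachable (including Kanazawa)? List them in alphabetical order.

Start at Kanazawa.
Its neighbours: Hiroshima, Nagoya, Okayama.
Then their neighbours: Kobe.
Then next layer: Sapporo.
Nothing further is reachable.

Hiroshima, Kanazawa, Kobe, Nagoya, Okayama, Sapporo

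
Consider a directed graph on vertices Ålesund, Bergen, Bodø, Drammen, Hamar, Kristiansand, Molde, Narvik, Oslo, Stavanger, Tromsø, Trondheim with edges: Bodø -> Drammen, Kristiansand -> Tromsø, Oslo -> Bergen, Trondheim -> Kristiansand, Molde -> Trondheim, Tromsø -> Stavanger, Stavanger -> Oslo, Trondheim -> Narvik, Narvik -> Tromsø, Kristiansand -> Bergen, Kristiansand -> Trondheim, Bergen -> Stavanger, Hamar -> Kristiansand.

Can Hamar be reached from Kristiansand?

No

Explore from Kristiansand.
Distance 1: reach Bergen, Tromsø, Trondheim.
Distance 2: reach Narvik, Stavanger.
Distance 3: reach Oslo.
The search from Kristiansand is exhausted; no directed path reaches Hamar.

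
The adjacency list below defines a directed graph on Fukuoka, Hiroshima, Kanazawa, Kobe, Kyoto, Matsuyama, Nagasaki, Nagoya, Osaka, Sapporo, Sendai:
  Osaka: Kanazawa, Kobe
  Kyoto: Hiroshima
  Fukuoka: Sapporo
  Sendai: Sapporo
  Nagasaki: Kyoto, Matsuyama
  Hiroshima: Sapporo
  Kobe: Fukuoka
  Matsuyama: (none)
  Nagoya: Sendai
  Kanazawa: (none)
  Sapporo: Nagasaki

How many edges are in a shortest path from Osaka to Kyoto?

5

Distance 0: Osaka.
Distance 1: Kanazawa, Kobe.
Distance 2: Fukuoka.
Distance 3: Sapporo.
Distance 4: Nagasaki.
Distance 5: Kyoto, Matsuyama — contains Kyoto.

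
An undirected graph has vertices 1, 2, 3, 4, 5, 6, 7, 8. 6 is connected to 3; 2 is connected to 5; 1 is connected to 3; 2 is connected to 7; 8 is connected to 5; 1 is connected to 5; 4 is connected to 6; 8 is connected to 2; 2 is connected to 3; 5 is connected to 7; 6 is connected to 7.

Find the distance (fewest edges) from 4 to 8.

Distance 0: 4.
Distance 1: 6.
Distance 2: 3, 7.
Distance 3: 1, 2, 5.
Distance 4: 8 — contains 8.

4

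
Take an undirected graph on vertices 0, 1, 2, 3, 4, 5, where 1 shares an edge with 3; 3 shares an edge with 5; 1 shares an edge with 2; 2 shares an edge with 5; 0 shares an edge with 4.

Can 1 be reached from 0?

No

Explore from 0.
Distance 1: reach 4.
The search is exhausted without reaching 1; it lies in a different component.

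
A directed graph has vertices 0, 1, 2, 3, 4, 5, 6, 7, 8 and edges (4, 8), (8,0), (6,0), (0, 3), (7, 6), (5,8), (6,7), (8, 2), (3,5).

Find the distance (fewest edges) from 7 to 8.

Distance 0: 7.
Distance 1: 6.
Distance 2: 0.
Distance 3: 3.
Distance 4: 5.
Distance 5: 8 — contains 8.

5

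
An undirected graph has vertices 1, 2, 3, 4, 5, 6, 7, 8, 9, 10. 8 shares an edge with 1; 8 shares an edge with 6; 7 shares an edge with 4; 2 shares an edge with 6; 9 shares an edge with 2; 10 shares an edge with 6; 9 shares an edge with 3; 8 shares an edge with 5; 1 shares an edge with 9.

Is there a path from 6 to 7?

No

Explore from 6.
Distance 1: reach 2, 8, 10.
Distance 2: reach 1, 5, 9.
Distance 3: reach 3.
The search is exhausted without reaching 7; it lies in a different component.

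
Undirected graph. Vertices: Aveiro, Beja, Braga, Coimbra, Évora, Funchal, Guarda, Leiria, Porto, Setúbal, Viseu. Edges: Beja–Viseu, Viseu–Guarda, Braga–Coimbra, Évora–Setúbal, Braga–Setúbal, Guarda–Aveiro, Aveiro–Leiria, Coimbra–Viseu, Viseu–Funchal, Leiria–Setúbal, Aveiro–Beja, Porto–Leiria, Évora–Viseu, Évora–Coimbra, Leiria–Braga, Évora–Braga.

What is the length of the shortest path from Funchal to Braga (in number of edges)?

3

Distance 0: Funchal.
Distance 1: Viseu.
Distance 2: Beja, Coimbra, Évora, Guarda.
Distance 3: Aveiro, Braga, Setúbal — contains Braga.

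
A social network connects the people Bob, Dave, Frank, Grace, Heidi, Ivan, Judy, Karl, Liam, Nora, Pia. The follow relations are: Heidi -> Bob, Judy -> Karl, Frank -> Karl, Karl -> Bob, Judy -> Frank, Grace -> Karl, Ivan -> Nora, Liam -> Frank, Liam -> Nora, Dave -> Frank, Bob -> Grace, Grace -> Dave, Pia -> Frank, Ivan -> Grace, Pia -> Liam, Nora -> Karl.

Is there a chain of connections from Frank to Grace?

Explore from Frank.
Distance 1: reach Karl.
Distance 2: reach Bob.
Distance 3: reach Grace.
Found Grace.

Yes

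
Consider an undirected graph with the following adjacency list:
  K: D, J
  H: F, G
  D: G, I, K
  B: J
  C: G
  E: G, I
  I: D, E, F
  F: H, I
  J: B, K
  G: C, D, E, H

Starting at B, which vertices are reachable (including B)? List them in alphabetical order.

B, C, D, E, F, G, H, I, J, K

Start at B.
Its neighbours: J.
Then their neighbours: K.
Then next layer: D.
Then next layer: G, I.
Then next layer: C, E, F, H.
Every vertex is now reached.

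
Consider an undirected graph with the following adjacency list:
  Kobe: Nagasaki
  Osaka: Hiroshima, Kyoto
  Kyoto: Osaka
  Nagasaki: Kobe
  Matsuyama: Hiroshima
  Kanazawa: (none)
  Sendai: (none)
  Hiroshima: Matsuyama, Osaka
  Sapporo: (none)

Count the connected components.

From Hiroshima: component {Hiroshima, Kyoto, Matsuyama, Osaka}.
From Kanazawa: component {Kanazawa}.
From Kobe: component {Kobe, Nagasaki}.
From Sapporo: component {Sapporo}.
From Sendai: component {Sendai}.
That's 5 components.

5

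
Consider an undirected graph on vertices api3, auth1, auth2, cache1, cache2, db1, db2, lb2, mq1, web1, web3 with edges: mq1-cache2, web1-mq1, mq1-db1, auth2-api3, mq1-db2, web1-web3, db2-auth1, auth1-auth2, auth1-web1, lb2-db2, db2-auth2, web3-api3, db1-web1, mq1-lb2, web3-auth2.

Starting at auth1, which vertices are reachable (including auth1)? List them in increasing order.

Start at auth1.
Its neighbours: auth2, db2, web1.
Then their neighbours: api3, db1, lb2, mq1, web3.
Then next layer: cache2.
Nothing further is reachable.

api3, auth1, auth2, cache2, db1, db2, lb2, mq1, web1, web3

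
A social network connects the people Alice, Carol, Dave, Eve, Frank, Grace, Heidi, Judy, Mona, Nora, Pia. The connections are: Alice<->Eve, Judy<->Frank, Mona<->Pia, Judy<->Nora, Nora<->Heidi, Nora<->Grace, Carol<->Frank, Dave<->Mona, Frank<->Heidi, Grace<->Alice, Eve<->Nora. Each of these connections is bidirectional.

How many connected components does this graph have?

2

From Alice: component {Alice, Carol, Eve, Frank, Grace, Heidi, Judy, Nora}.
From Dave: component {Dave, Mona, Pia}.
That's 2 components.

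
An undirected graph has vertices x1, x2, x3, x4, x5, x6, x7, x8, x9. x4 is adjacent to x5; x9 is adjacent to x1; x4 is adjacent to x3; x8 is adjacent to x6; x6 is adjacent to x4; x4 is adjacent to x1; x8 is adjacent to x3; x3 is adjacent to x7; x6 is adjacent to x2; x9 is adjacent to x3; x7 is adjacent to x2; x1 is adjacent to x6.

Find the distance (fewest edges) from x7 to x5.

3

Distance 0: x7.
Distance 1: x2, x3.
Distance 2: x4, x6, x8, x9.
Distance 3: x1, x5 — contains x5.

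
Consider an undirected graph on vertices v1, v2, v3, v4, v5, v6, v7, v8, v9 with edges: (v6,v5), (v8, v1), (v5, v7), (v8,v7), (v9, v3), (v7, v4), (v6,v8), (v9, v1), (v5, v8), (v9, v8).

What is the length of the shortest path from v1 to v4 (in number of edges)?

Distance 0: v1.
Distance 1: v8, v9.
Distance 2: v3, v5, v6, v7.
Distance 3: v4 — contains v4.

3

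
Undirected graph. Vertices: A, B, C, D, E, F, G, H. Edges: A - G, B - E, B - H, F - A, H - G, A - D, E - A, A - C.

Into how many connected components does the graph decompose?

1

From A: component {A, B, C, D, E, F, G, H}.
That's 1 component.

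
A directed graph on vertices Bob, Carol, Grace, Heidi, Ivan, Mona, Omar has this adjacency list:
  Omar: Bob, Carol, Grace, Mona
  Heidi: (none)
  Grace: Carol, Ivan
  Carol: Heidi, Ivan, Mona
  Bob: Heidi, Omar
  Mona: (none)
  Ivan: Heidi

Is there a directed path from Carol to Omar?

No

Explore from Carol.
Distance 1: reach Heidi, Ivan, Mona.
The search from Carol is exhausted; no directed path reaches Omar.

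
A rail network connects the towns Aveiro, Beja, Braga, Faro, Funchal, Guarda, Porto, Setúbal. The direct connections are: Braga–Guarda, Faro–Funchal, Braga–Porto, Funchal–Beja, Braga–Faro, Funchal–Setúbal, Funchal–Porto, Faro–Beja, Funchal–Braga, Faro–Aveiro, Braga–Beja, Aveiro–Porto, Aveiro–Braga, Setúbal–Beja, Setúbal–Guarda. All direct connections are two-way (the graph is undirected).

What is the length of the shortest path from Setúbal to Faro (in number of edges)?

Distance 0: Setúbal.
Distance 1: Beja, Funchal, Guarda.
Distance 2: Braga, Faro, Porto — contains Faro.

2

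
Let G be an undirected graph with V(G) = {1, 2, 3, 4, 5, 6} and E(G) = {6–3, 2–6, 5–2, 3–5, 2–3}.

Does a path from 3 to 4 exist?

Explore from 3.
Distance 1: reach 2, 5, 6.
The search is exhausted without reaching 4; it lies in a different component.

No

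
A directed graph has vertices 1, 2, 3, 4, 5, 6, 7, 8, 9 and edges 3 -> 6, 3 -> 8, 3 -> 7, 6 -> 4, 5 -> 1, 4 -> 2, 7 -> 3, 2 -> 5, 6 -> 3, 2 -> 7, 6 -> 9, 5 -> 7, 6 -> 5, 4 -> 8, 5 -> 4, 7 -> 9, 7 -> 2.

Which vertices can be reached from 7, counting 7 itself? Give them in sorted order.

Start at 7.
Its neighbours: 2, 3, 9.
Then their neighbours: 5, 6, 8.
Then next layer: 1, 4.
Every vertex is now reached.

1, 2, 3, 4, 5, 6, 7, 8, 9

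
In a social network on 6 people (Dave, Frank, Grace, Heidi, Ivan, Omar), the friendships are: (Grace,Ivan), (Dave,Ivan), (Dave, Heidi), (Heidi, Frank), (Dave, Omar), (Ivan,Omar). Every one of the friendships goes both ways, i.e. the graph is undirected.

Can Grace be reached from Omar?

Yes

Explore from Omar.
Distance 1: reach Dave, Ivan.
Distance 2: reach Grace, Heidi.
Found Grace.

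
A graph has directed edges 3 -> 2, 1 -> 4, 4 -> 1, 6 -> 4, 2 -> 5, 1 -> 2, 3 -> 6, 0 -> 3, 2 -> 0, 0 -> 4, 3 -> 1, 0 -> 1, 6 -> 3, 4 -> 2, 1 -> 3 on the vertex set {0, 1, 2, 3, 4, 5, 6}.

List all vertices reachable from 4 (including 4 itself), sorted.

Start at 4.
Its neighbours: 1, 2.
Then their neighbours: 0, 3, 5.
Then next layer: 6.
Every vertex is now reached.

0, 1, 2, 3, 4, 5, 6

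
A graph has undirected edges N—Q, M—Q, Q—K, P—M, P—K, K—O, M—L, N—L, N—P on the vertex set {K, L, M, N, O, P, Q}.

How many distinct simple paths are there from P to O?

5

P–K–O
P–M–L–N–Q–K–O
P–M–Q–K–O
P–N–L–M–Q–K–O
P–N–Q–K–O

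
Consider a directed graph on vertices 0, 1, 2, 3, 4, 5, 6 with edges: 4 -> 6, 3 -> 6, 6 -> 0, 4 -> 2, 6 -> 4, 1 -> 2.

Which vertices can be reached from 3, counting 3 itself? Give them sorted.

0, 2, 3, 4, 6

Start at 3.
Its neighbours: 6.
Then their neighbours: 0, 4.
Then next layer: 2.
Nothing further is reachable.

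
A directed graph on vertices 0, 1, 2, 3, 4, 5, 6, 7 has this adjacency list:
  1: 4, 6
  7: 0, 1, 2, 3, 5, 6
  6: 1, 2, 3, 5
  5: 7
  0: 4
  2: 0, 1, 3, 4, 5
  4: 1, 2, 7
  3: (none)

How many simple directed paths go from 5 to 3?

5→7→0→4→1→6→2→3
5→7→0→4→1→6→3
5→7→0→4→2→1→6→3
5→7→0→4→2→3
5→7→1→4→2→3
5→7→1→6→2→3
5→7→1→6→3
5→7→2→0→4→1→6→3
5→7→2→1→6→3
5→7→2→3
5→7→2→4→1→6→3
5→7→3
5→7→6→1→4→2→3
5→7→6→2→3
5→7→6→3

15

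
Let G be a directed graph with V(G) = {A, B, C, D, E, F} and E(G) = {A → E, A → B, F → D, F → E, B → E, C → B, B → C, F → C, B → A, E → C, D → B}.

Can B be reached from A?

Yes

Explore from A.
Distance 1: reach B, E.
Found B.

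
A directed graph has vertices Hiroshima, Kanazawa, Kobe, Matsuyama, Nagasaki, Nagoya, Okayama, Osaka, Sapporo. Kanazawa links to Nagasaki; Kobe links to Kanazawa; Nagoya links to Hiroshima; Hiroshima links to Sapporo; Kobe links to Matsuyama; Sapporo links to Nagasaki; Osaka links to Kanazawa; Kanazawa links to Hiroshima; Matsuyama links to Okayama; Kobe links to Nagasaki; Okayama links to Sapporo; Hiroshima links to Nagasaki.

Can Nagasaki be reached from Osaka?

Yes

Explore from Osaka.
Distance 1: reach Kanazawa.
Distance 2: reach Hiroshima, Nagasaki.
Found Nagasaki.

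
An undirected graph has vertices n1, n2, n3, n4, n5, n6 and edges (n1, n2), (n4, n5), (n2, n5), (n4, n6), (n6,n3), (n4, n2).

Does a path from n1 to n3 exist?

Yes

Explore from n1.
Distance 1: reach n2.
Distance 2: reach n4, n5.
Distance 3: reach n6.
Distance 4: reach n3.
Found n3.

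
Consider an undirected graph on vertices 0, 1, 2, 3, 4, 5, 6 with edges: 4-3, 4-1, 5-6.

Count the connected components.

4

From 0: component {0}.
From 1: component {1, 3, 4}.
From 2: component {2}.
From 5: component {5, 6}.
That's 4 components.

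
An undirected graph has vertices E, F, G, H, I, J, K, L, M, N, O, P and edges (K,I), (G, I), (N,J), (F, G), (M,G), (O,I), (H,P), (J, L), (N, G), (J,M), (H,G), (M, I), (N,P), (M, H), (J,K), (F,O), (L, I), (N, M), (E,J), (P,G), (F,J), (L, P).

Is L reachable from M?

Yes

Explore from M.
Distance 1: reach G, H, I, J, N.
Distance 2: reach E, F, K, L, O, P.
Found L.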